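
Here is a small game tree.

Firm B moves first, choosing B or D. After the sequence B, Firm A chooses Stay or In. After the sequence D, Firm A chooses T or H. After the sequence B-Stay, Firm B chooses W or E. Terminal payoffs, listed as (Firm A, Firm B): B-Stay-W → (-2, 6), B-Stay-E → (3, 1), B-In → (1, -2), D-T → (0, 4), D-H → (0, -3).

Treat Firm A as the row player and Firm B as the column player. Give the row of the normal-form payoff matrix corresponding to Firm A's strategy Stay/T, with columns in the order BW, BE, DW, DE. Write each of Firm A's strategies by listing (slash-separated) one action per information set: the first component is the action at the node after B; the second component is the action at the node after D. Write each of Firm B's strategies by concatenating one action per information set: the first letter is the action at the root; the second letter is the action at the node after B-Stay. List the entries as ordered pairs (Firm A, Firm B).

(-2,6) (3,1) (0,4) (0,4)

vs BW: Firm B plays B → Firm A plays Stay at [B] → Firm B plays W at [B-Stay] → (-2, 6)
vs BE: Firm B plays B → Firm A plays Stay at [B] → Firm B plays E at [B-Stay] → (3, 1)
vs DW: Firm B plays D → Firm A plays T at [D] → (0, 4)
vs DE: Firm B plays D → Firm A plays T at [D] → (0, 4)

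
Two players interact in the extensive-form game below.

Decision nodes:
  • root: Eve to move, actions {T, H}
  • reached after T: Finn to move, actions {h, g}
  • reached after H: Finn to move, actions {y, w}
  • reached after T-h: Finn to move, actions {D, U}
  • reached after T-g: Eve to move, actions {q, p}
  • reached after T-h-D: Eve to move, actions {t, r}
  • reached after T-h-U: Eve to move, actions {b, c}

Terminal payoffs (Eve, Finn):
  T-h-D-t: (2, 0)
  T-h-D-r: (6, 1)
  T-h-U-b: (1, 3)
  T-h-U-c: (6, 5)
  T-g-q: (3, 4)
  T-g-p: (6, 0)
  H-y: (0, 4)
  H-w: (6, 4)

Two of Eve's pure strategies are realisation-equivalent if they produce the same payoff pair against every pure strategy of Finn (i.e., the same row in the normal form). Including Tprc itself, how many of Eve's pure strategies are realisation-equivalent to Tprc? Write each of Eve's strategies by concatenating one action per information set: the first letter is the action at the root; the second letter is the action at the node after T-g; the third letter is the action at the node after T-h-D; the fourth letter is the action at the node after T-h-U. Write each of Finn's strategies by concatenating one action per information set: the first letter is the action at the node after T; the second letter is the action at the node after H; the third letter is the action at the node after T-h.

Row for Tprc (columns hyD, hyU, hwD, hwU, gyD, gyU, gwD, gwU): (6,1) (6,5) (6,1) (6,5) (6,0) (6,0) (6,0) (6,0).
Every one of Eve's information sets is on the play path for some reply by Finn when Eve follows Tprc.
Changing the action at any of them therefore changes at least one column, so only Tprc itself gives this row.

1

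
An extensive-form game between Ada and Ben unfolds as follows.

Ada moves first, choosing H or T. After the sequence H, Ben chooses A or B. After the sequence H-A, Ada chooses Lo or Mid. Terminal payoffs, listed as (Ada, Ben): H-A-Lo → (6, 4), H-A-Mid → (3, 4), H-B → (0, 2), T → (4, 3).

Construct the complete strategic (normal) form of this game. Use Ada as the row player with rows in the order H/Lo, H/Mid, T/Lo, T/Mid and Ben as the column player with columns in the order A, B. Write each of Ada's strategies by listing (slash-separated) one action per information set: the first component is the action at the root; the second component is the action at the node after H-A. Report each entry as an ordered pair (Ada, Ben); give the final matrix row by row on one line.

H/Lo: (6,4) (0,2) | H/Mid: (3,4) (0,2) | T/Lo: (4,3) (4,3) | T/Mid: (4,3) (4,3)

             A        B
 H/Lo    (6,4)    (0,2)
H/Mid    (3,4)    (0,2)
 T/Lo    (4,3)    (4,3)
T/Mid    (4,3)    (4,3)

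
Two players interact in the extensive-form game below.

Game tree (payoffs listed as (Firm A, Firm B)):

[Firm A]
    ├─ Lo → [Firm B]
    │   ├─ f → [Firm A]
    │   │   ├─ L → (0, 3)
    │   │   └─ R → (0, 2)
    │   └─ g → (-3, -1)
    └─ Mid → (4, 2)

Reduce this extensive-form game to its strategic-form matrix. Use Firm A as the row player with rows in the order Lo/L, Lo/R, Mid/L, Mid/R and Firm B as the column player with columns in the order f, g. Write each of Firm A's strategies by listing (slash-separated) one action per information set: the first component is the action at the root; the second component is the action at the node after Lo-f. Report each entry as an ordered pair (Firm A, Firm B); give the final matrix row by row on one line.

Lo/L: (0,3) (-3,-1) | Lo/R: (0,2) (-3,-1) | Mid/L: (4,2) (4,2) | Mid/R: (4,2) (4,2)

             f        g
 Lo/L    (0,3)  (-3,-1)
 Lo/R    (0,2)  (-3,-1)
Mid/L    (4,2)    (4,2)
Mid/R    (4,2)    (4,2)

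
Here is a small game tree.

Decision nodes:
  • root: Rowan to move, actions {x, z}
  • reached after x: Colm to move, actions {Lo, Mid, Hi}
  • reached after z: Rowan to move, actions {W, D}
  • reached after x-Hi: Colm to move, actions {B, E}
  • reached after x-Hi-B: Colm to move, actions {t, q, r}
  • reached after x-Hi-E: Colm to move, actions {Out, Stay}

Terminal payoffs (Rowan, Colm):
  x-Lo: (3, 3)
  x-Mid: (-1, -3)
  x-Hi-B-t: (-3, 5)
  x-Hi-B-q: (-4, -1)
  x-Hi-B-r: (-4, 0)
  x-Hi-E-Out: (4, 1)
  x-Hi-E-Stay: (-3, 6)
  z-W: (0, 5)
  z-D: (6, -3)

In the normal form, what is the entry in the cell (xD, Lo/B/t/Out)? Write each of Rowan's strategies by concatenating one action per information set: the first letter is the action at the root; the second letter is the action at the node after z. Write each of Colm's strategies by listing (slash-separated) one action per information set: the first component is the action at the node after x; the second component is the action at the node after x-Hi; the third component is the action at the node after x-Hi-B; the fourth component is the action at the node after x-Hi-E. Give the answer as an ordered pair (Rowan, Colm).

Trace the play path from the root:
  Rowan plays x
  Colm plays Lo at [x]
→ terminal payoff (3, 3).
(Rowan's choice at the node after z is never reached on this path, so it doesn't affect the outcome.)

(3, 3)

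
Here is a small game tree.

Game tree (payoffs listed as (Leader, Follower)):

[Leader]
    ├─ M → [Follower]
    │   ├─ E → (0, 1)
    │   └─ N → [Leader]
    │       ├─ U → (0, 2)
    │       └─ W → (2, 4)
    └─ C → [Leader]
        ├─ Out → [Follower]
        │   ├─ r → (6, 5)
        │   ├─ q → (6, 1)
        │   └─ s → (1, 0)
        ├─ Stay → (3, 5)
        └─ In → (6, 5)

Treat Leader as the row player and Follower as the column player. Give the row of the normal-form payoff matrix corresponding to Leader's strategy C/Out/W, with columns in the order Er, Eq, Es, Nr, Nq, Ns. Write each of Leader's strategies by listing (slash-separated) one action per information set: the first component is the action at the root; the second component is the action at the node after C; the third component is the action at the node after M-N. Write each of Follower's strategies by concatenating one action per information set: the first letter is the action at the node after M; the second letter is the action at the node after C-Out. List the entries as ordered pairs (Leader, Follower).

(6,5) (6,1) (1,0) (6,5) (6,1) (1,0)

vs Er: Leader plays C → Leader plays Out at [C] → Follower plays r at [C-Out] → (6, 5)
vs Eq: Leader plays C → Leader plays Out at [C] → Follower plays q at [C-Out] → (6, 1)
vs Es: Leader plays C → Leader plays Out at [C] → Follower plays s at [C-Out] → (1, 0)
vs Nr: Leader plays C → Leader plays Out at [C] → Follower plays r at [C-Out] → (6, 5)
vs Nq: Leader plays C → Leader plays Out at [C] → Follower plays q at [C-Out] → (6, 1)
vs Ns: Leader plays C → Leader plays Out at [C] → Follower plays s at [C-Out] → (1, 0)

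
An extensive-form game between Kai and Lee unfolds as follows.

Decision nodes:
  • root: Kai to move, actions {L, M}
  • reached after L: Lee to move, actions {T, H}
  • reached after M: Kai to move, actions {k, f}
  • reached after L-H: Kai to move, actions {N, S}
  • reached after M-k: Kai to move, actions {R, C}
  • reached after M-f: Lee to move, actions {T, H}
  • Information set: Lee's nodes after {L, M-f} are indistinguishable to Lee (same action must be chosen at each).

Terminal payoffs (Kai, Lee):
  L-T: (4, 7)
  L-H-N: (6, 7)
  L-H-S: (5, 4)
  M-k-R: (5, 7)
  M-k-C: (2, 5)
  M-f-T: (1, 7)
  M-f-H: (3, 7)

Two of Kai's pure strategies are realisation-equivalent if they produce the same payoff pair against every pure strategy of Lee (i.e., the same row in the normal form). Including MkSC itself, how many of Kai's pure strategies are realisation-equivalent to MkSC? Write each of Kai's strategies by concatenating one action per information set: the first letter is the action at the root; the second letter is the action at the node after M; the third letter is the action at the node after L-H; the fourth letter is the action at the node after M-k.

Row for MkSC (columns T, H): (2,5) (2,5).
Under MkSC, Kai's choice at the node after L-H can never be reached regardless of what Lee does, so varying those choices leaves every outcome unchanged.
Holding the reachable choices fixed and varying the unreachable one freely already gives 2 equivalent strategies.
No other strategy reproduces this row, so those 2 are the full class: MkNC, MkSC.

2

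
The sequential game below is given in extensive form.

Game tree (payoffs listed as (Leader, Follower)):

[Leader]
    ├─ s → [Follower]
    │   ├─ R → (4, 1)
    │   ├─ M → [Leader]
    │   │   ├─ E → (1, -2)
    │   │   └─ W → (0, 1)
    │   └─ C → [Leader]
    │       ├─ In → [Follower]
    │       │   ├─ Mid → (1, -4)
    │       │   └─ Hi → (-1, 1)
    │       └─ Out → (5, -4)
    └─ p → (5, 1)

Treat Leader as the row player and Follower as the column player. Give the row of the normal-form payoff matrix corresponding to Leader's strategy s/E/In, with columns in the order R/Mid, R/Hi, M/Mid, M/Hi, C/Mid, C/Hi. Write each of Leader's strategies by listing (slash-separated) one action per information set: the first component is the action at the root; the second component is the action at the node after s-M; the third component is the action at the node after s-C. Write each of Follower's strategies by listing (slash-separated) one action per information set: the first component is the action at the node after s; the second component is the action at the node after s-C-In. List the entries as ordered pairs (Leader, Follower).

vs R/Mid: Leader plays s → Follower plays R at [s] → (4, 1)
vs R/Hi: Leader plays s → Follower plays R at [s] → (4, 1)
vs M/Mid: Leader plays s → Follower plays M at [s] → Leader plays E at [s-M] → (1, -2)
vs M/Hi: Leader plays s → Follower plays M at [s] → Leader plays E at [s-M] → (1, -2)
vs C/Mid: Leader plays s → Follower plays C at [s] → Leader plays In at [s-C] → Follower plays Mid at [s-C-In] → (1, -4)
vs C/Hi: Leader plays s → Follower plays C at [s] → Leader plays In at [s-C] → Follower plays Hi at [s-C-In] → (-1, 1)

(4,1) (4,1) (1,-2) (1,-2) (1,-4) (-1,1)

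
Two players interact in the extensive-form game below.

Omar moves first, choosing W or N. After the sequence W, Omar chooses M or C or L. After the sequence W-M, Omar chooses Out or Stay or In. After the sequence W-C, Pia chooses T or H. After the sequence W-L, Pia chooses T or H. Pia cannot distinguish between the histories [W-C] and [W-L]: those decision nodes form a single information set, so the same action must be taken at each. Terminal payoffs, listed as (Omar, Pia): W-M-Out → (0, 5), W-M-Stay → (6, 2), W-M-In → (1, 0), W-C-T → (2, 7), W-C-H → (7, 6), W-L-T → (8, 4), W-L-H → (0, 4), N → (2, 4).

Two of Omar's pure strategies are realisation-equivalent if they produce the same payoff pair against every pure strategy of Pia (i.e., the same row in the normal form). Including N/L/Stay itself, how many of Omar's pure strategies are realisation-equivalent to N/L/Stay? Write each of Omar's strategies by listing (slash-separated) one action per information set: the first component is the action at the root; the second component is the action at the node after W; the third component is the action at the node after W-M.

9

Row for N/L/Stay (columns T, H): (2,4) (2,4).
Under N/L/Stay, Omar's choice at the node after W and at the node after W-M can never be reached regardless of what Pia does, so varying those choices leaves every outcome unchanged.
Holding the reachable choices fixed and varying the unreachable ones freely already gives 3 × 3 = 9 equivalent strategies.
No other strategy reproduces this row, so those 9 are the full class: N/M/Out, N/M/Stay, N/M/In, N/C/Out, N/C/Stay, N/C/In, N/L/Out, N/L/Stay, N/L/In.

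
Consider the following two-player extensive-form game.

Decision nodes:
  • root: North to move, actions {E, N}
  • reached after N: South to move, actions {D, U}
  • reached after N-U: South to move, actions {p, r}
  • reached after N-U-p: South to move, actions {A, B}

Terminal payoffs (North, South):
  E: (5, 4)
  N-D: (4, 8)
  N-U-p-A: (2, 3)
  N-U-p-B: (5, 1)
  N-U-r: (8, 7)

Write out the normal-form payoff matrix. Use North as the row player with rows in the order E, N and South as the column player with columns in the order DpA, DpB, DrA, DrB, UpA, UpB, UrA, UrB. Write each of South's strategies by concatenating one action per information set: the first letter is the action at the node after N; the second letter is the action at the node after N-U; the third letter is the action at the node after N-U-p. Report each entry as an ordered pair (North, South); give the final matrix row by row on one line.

          DpA      DpB      DrA      DrB      UpA      UpB      UrA      UrB
   E    (5,4)    (5,4)    (5,4)    (5,4)    (5,4)    (5,4)    (5,4)    (5,4)
   N    (4,8)    (4,8)    (4,8)    (4,8)    (2,3)    (5,1)    (8,7)    (8,7)

E: (5,4) (5,4) (5,4) (5,4) (5,4) (5,4) (5,4) (5,4) | N: (4,8) (4,8) (4,8) (4,8) (2,3) (5,1) (8,7) (8,7)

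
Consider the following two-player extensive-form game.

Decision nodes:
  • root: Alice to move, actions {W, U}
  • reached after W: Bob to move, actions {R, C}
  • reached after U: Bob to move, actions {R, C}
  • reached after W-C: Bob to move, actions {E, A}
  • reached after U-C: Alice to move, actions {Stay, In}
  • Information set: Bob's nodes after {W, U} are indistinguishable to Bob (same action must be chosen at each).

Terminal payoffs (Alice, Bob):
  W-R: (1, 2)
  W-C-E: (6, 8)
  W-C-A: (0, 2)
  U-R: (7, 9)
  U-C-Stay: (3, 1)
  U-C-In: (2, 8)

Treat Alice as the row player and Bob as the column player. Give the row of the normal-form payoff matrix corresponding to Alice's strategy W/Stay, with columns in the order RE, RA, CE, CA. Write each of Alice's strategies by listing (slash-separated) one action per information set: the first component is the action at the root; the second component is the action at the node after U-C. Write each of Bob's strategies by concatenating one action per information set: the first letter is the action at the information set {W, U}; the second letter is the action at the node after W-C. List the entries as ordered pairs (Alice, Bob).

vs RE: Alice plays W → Bob plays R at [W] → (1, 2)
vs RA: Alice plays W → Bob plays R at [W] → (1, 2)
vs CE: Alice plays W → Bob plays C at [W] → Bob plays E at [W-C] → (6, 8)
vs CA: Alice plays W → Bob plays C at [W] → Bob plays A at [W-C] → (0, 2)

(1,2) (1,2) (6,8) (0,2)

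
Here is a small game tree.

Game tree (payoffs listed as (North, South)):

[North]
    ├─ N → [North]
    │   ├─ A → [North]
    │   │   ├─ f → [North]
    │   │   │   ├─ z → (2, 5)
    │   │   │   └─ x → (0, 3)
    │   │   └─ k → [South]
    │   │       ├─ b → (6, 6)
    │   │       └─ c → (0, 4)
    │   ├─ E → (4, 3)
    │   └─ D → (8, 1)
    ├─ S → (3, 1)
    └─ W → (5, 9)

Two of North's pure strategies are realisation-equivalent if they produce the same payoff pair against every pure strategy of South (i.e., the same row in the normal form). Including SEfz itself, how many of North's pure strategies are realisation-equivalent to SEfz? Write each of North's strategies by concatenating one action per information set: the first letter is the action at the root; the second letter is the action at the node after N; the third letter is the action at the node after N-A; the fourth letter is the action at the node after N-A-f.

12

Row for SEfz (columns b, c): (3,1) (3,1).
Under SEfz, North's choice at the node after N and at the node after N-A and at the node after N-A-f can never be reached regardless of what South does, so varying those choices leaves every outcome unchanged.
Holding the reachable choices fixed and varying the unreachable ones freely already gives 3 × 2 × 2 = 12 equivalent strategies.
No other strategy reproduces this row, so those 12 are the full class: SAfz, SAfx, SAkz, SAkx, SEfz, SEfx, SEkz, SEkx, SDfz, SDfx, SDkz, SDkx.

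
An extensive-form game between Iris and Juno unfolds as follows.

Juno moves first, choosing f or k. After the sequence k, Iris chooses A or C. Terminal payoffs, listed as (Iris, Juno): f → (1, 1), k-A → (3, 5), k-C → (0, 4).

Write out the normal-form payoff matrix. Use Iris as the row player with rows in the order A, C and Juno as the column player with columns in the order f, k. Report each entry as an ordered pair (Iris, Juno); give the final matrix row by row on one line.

A: (1,1) (3,5) | C: (1,1) (0,4)

            f        k
   A    (1,1)    (3,5)
   C    (1,1)    (0,4)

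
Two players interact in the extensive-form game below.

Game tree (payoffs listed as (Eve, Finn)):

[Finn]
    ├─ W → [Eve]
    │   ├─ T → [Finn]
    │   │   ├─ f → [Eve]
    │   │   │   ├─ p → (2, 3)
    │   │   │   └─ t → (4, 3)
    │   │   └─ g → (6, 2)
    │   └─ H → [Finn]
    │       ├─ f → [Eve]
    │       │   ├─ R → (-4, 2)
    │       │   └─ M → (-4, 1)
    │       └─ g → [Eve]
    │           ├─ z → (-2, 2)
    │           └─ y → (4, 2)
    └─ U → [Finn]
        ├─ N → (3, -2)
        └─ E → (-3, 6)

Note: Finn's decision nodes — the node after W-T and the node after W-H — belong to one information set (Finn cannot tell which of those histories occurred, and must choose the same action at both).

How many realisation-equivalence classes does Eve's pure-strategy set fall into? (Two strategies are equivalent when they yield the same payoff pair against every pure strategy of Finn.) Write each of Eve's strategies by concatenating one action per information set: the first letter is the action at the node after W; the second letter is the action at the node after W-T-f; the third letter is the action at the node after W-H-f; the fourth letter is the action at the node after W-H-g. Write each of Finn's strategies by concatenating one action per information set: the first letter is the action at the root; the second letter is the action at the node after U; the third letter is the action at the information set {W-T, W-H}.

6

Eve has 16 pure strategies: TpRz, TpRy, TpMz, TpMy, TtRz, TtRy, TtMz, TtMy, HpRz, HpRy, HpMz, HpMy, HtRz, HtRy, HtMz, HtMy. Columns: WNf, WNg, WEf, WEg, UNf, UNg, UEf, UEg.
{TpRz, TpRy, TpMz, TpMy} → row (2,3) (6,2) (2,3) (6,2) (3,-2) (3,-2) (-3,6) (-3,6)
{TtRz, TtRy, TtMz, TtMy} → row (4,3) (6,2) (4,3) (6,2) (3,-2) (3,-2) (-3,6) (-3,6)
{HpRz, HtRz} → row (-4,2) (-2,2) (-4,2) (-2,2) (3,-2) (3,-2) (-3,6) (-3,6)
{HpRy, HtRy} → row (-4,2) (4,2) (-4,2) (4,2) (3,-2) (3,-2) (-3,6) (-3,6)
{HpMz, HtMz} → row (-4,1) (-2,2) (-4,1) (-2,2) (3,-2) (3,-2) (-3,6) (-3,6)
{HpMy, HtMy} → row (-4,1) (4,2) (-4,1) (4,2) (3,-2) (3,-2) (-3,6) (-3,6)
That's 6 distinct rows out of 16 strategies.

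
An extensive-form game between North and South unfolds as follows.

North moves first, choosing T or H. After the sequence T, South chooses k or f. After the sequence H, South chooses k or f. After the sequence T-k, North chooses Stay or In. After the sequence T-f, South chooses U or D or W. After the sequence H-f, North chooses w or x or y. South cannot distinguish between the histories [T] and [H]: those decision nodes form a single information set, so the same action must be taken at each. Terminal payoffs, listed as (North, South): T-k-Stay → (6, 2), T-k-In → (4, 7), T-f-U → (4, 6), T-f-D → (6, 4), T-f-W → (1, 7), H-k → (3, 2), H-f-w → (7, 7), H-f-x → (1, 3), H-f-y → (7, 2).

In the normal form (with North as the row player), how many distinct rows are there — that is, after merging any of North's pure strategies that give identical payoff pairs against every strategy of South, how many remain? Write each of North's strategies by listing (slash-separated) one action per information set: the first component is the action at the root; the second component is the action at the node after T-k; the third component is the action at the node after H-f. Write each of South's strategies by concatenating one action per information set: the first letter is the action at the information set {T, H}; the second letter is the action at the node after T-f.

5

North has 12 pure strategies: T/Stay/w, T/Stay/x, T/Stay/y, T/In/w, T/In/x, T/In/y, H/Stay/w, H/Stay/x, H/Stay/y, H/In/w, H/In/x, H/In/y. Columns: kU, kD, kW, fU, fD, fW.
{T/Stay/w, T/Stay/x, T/Stay/y} → row (6,2) (6,2) (6,2) (4,6) (6,4) (1,7)
{T/In/w, T/In/x, T/In/y} → row (4,7) (4,7) (4,7) (4,6) (6,4) (1,7)
{H/Stay/w, H/In/w} → row (3,2) (3,2) (3,2) (7,7) (7,7) (7,7)
{H/Stay/x, H/In/x} → row (3,2) (3,2) (3,2) (1,3) (1,3) (1,3)
{H/Stay/y, H/In/y} → row (3,2) (3,2) (3,2) (7,2) (7,2) (7,2)
That's 5 distinct rows out of 12 strategies.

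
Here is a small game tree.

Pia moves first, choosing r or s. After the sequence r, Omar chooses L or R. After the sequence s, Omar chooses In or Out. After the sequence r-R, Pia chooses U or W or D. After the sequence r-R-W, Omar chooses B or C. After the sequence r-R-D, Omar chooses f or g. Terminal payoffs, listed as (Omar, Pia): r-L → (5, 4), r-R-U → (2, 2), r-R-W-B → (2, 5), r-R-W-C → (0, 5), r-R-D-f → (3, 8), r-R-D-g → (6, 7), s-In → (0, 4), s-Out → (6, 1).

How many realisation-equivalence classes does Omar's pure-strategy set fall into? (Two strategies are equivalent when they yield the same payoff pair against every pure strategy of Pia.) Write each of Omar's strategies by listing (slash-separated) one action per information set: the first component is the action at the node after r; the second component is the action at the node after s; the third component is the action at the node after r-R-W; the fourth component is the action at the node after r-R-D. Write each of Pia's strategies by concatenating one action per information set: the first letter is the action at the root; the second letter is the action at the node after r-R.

10

Omar has 16 pure strategies: L/In/B/f, L/In/B/g, L/In/C/f, L/In/C/g, L/Out/B/f, L/Out/B/g, L/Out/C/f, L/Out/C/g, R/In/B/f, R/In/B/g, R/In/C/f, R/In/C/g, R/Out/B/f, R/Out/B/g, R/Out/C/f, R/Out/C/g. Columns: rU, rW, rD, sU, sW, sD.
{L/In/B/f, L/In/B/g, L/In/C/f, L/In/C/g} → row (5,4) (5,4) (5,4) (0,4) (0,4) (0,4)
{L/Out/B/f, L/Out/B/g, L/Out/C/f, L/Out/C/g} → row (5,4) (5,4) (5,4) (6,1) (6,1) (6,1)
{R/In/B/f} → row (2,2) (2,5) (3,8) (0,4) (0,4) (0,4)
{R/In/B/g} → row (2,2) (2,5) (6,7) (0,4) (0,4) (0,4)
{R/In/C/f} → row (2,2) (0,5) (3,8) (0,4) (0,4) (0,4)
{R/In/C/g} → row (2,2) (0,5) (6,7) (0,4) (0,4) (0,4)
{R/Out/B/f} → row (2,2) (2,5) (3,8) (6,1) (6,1) (6,1)
{R/Out/B/g} → row (2,2) (2,5) (6,7) (6,1) (6,1) (6,1)
{R/Out/C/f} → row (2,2) (0,5) (3,8) (6,1) (6,1) (6,1)
{R/Out/C/g} → row (2,2) (0,5) (6,7) (6,1) (6,1) (6,1)
That's 10 distinct rows out of 16 strategies.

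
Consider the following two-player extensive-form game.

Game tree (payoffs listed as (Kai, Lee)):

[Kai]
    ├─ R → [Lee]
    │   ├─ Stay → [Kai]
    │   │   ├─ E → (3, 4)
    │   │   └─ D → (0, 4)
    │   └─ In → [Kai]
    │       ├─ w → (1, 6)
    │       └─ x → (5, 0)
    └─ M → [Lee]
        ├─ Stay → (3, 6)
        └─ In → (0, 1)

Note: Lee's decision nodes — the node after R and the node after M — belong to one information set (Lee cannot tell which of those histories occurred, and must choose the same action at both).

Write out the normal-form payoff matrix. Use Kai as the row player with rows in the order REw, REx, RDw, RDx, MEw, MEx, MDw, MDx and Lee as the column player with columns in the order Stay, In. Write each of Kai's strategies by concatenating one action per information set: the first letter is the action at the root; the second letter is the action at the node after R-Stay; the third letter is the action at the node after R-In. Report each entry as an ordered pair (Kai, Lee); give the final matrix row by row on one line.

Row REw: Stay→(3,4), In→(1,6)
Row REx: Stay→(3,4), In→(5,0)
Row RDw: Stay→(0,4), In→(1,6)
Row RDx: Stay→(0,4), In→(5,0)
Row MEw: Stay→(3,6), In→(0,1)
Row MEx: Stay→(3,6), In→(0,1)
Row MDw: Stay→(3,6), In→(0,1)
Row MDx: Stay→(3,6), In→(0,1)

REw: (3,4) (1,6) | REx: (3,4) (5,0) | RDw: (0,4) (1,6) | RDx: (0,4) (5,0) | MEw: (3,6) (0,1) | MEx: (3,6) (0,1) | MDw: (3,6) (0,1) | MDx: (3,6) (0,1)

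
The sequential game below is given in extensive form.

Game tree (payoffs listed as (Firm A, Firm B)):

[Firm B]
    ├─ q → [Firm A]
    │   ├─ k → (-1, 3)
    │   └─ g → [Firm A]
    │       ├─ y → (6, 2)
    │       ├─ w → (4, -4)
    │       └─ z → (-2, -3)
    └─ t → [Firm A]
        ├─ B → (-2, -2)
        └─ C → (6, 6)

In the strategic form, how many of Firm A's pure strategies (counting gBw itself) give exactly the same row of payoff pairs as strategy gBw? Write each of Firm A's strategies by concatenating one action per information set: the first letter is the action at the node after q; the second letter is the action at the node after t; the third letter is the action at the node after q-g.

1

Row for gBw (columns q, t): (4,-4) (-2,-2).
Every one of Firm A's information sets is on the play path for some reply by Firm B when Firm A follows gBw.
Changing the action at any of them therefore changes at least one column, so only gBw itself gives this row.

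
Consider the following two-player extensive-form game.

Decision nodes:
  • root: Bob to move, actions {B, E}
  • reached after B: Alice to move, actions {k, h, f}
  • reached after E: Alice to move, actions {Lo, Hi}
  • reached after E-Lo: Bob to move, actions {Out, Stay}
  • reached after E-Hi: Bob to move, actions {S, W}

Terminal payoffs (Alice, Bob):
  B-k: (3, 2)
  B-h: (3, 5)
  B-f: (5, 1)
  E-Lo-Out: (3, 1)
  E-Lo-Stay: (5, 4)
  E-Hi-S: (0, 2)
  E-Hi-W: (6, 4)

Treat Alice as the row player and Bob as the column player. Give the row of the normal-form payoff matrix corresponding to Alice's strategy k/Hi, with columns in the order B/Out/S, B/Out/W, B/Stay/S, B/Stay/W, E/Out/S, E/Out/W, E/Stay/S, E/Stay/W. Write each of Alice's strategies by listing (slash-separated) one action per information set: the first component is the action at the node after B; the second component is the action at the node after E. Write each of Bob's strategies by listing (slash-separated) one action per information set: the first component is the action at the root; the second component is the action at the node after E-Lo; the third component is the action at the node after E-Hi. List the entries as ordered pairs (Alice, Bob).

vs B/Out/S: Bob plays B → Alice plays k at [B] → (3, 2)
vs B/Out/W: Bob plays B → Alice plays k at [B] → (3, 2)
vs B/Stay/S: Bob plays B → Alice plays k at [B] → (3, 2)
vs B/Stay/W: Bob plays B → Alice plays k at [B] → (3, 2)
vs E/Out/S: Bob plays E → Alice plays Hi at [E] → Bob plays S at [E-Hi] → (0, 2)
vs E/Out/W: Bob plays E → Alice plays Hi at [E] → Bob plays W at [E-Hi] → (6, 4)
vs E/Stay/S: Bob plays E → Alice plays Hi at [E] → Bob plays S at [E-Hi] → (0, 2)
vs E/Stay/W: Bob plays E → Alice plays Hi at [E] → Bob plays W at [E-Hi] → (6, 4)

(3,2) (3,2) (3,2) (3,2) (0,2) (6,4) (0,2) (6,4)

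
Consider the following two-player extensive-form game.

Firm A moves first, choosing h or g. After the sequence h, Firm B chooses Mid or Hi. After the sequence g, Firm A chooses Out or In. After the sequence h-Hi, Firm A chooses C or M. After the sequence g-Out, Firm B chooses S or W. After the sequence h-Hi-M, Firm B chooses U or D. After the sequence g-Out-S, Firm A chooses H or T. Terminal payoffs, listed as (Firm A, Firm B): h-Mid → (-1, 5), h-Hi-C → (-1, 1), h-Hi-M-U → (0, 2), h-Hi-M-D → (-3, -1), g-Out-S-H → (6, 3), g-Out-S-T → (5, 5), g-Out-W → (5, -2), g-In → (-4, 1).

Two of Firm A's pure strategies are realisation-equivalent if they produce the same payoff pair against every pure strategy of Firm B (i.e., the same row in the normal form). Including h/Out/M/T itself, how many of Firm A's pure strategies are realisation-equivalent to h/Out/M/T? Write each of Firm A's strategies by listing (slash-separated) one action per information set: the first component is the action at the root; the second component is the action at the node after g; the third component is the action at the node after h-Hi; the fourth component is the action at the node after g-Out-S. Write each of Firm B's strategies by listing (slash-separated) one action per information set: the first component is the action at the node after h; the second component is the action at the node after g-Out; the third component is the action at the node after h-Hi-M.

4

Row for h/Out/M/T (columns Mid/S/U, Mid/S/D, Mid/W/U, Mid/W/D, Hi/S/U, Hi/S/D, Hi/W/U, Hi/W/D): (-1,5) (-1,5) (-1,5) (-1,5) (0,2) (-3,-1) (0,2) (-3,-1).
Under h/Out/M/T, Firm A's choice at the node after g and at the node after g-Out-S can never be reached regardless of what Firm B does, so varying those choices leaves every outcome unchanged.
Holding the reachable choices fixed and varying the unreachable ones freely already gives 2 × 2 = 4 equivalent strategies.
No other strategy reproduces this row, so those 4 are the full class: h/Out/M/H, h/Out/M/T, h/In/M/H, h/In/M/T.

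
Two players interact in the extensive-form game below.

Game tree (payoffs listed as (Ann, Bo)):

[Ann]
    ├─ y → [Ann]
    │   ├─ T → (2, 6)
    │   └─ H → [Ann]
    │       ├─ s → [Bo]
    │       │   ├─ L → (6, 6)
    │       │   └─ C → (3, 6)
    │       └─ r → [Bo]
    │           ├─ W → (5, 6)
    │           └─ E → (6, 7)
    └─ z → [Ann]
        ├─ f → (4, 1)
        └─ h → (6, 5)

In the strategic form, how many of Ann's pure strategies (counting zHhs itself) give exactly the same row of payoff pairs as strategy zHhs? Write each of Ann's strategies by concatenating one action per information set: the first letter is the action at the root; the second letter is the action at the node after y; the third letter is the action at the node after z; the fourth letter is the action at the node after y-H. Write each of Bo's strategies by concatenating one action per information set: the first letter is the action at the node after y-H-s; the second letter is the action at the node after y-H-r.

Row for zHhs (columns LW, LE, CW, CE): (6,5) (6,5) (6,5) (6,5).
Under zHhs, Ann's choice at the node after y and at the node after y-H can never be reached regardless of what Bo does, so varying those choices leaves every outcome unchanged.
Holding the reachable choices fixed and varying the unreachable ones freely already gives 2 × 2 = 4 equivalent strategies.
No other strategy reproduces this row, so those 4 are the full class: zThs, zThr, zHhs, zHhr.

4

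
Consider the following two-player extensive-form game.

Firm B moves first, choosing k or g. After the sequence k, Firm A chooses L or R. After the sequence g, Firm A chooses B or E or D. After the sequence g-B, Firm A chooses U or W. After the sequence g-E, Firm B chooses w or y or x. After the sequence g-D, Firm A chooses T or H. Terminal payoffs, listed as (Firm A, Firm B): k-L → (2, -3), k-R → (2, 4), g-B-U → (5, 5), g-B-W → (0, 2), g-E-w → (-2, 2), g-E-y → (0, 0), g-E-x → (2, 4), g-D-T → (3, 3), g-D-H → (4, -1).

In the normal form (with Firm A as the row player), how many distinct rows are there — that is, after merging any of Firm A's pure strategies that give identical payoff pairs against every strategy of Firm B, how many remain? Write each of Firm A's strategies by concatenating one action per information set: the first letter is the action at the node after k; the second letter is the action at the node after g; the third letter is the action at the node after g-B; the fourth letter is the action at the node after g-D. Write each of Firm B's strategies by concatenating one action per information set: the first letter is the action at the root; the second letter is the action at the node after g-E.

Firm A has 24 pure strategies: LBUT, LBUH, LBWT, LBWH, LEUT, LEUH, LEWT, LEWH, LDUT, LDUH, LDWT, LDWH, RBUT, RBUH, RBWT, RBWH, REUT, REUH, REWT, REWH, RDUT, RDUH, RDWT, RDWH. Columns: kw, ky, kx, gw, gy, gx.
{LBUT, LBUH} → row (2,-3) (2,-3) (2,-3) (5,5) (5,5) (5,5)
{LBWT, LBWH} → row (2,-3) (2,-3) (2,-3) (0,2) (0,2) (0,2)
{LEUT, LEUH, LEWT, LEWH} → row (2,-3) (2,-3) (2,-3) (-2,2) (0,0) (2,4)
{LDUT, LDWT} → row (2,-3) (2,-3) (2,-3) (3,3) (3,3) (3,3)
{LDUH, LDWH} → row (2,-3) (2,-3) (2,-3) (4,-1) (4,-1) (4,-1)
{RBUT, RBUH} → row (2,4) (2,4) (2,4) (5,5) (5,5) (5,5)
{RBWT, RBWH} → row (2,4) (2,4) (2,4) (0,2) (0,2) (0,2)
{REUT, REUH, REWT, REWH} → row (2,4) (2,4) (2,4) (-2,2) (0,0) (2,4)
{RDUT, RDWT} → row (2,4) (2,4) (2,4) (3,3) (3,3) (3,3)
{RDUH, RDWH} → row (2,4) (2,4) (2,4) (4,-1) (4,-1) (4,-1)
That's 10 distinct rows out of 24 strategies.

10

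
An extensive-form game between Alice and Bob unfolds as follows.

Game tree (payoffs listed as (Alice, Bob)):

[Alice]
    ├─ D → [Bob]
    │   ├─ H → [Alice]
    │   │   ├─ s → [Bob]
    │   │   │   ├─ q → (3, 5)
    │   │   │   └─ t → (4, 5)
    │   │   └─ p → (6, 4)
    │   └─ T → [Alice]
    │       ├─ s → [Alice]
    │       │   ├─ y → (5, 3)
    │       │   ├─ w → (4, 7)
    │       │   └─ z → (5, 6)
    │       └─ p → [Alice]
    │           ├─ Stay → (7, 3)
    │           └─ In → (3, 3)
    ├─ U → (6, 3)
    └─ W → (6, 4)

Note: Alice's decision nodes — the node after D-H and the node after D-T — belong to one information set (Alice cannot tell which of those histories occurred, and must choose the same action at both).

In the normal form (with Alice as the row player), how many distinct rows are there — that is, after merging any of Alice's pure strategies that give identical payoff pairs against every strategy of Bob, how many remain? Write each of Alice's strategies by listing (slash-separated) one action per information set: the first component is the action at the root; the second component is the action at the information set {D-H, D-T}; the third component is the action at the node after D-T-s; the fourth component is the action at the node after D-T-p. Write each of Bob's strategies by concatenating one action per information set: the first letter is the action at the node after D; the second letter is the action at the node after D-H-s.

Alice has 36 pure strategies: D/s/y/Stay, D/s/y/In, D/s/w/Stay, D/s/w/In, D/s/z/Stay, D/s/z/In, D/p/y/Stay, D/p/y/In, D/p/w/Stay, D/p/w/In, D/p/z/Stay, D/p/z/In, U/s/y/Stay, U/s/y/In, U/s/w/Stay, U/s/w/In, U/s/z/Stay, U/s/z/In, U/p/y/Stay, U/p/y/In, U/p/w/Stay, U/p/w/In, U/p/z/Stay, U/p/z/In, W/s/y/Stay, W/s/y/In, W/s/w/Stay, W/s/w/In, W/s/z/Stay, W/s/z/In, W/p/y/Stay, W/p/y/In, W/p/w/Stay, W/p/w/In, W/p/z/Stay, W/p/z/In. Columns: Hq, Ht, Tq, Tt.
{D/s/y/Stay, D/s/y/In} → row (3,5) (4,5) (5,3) (5,3)
{D/s/w/Stay, D/s/w/In} → row (3,5) (4,5) (4,7) (4,7)
{D/s/z/Stay, D/s/z/In} → row (3,5) (4,5) (5,6) (5,6)
{D/p/y/Stay, D/p/w/Stay, D/p/z/Stay} → row (6,4) (6,4) (7,3) (7,3)
{D/p/y/In, D/p/w/In, D/p/z/In} → row (6,4) (6,4) (3,3) (3,3)
{U/s/y/Stay, U/s/y/In, U/s/w/Stay, U/s/w/In, U/s/z/Stay, U/s/z/In, U/p/y/Stay, U/p/y/In, U/p/w/Stay, U/p/w/In, U/p/z/Stay, U/p/z/In} → row (6,3) (6,3) (6,3) (6,3)
{W/s/y/Stay, W/s/y/In, W/s/w/Stay, W/s/w/In, W/s/z/Stay, W/s/z/In, W/p/y/Stay, W/p/y/In, W/p/w/Stay, W/p/w/In, W/p/z/Stay, W/p/z/In} → row (6,4) (6,4) (6,4) (6,4)
That's 7 distinct rows out of 36 strategies.

7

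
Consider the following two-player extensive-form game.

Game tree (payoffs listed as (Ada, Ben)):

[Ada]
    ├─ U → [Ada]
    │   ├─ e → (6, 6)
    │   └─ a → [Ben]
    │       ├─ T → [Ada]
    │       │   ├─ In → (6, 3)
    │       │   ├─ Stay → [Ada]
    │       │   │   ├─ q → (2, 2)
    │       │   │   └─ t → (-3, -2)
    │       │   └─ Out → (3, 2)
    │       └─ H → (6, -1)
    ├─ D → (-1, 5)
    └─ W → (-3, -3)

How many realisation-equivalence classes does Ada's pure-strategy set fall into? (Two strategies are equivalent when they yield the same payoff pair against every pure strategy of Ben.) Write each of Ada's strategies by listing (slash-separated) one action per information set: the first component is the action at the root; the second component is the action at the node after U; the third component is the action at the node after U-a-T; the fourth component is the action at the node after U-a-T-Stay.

7

Ada has 36 pure strategies: U/e/In/q, U/e/In/t, U/e/Stay/q, U/e/Stay/t, U/e/Out/q, U/e/Out/t, U/a/In/q, U/a/In/t, U/a/Stay/q, U/a/Stay/t, U/a/Out/q, U/a/Out/t, D/e/In/q, D/e/In/t, D/e/Stay/q, D/e/Stay/t, D/e/Out/q, D/e/Out/t, D/a/In/q, D/a/In/t, D/a/Stay/q, D/a/Stay/t, D/a/Out/q, D/a/Out/t, W/e/In/q, W/e/In/t, W/e/Stay/q, W/e/Stay/t, W/e/Out/q, W/e/Out/t, W/a/In/q, W/a/In/t, W/a/Stay/q, W/a/Stay/t, W/a/Out/q, W/a/Out/t. Columns: T, H.
{U/e/In/q, U/e/In/t, U/e/Stay/q, U/e/Stay/t, U/e/Out/q, U/e/Out/t} → row (6,6) (6,6)
{U/a/In/q, U/a/In/t} → row (6,3) (6,-1)
{U/a/Stay/q} → row (2,2) (6,-1)
{U/a/Stay/t} → row (-3,-2) (6,-1)
{U/a/Out/q, U/a/Out/t} → row (3,2) (6,-1)
{D/e/In/q, D/e/In/t, D/e/Stay/q, D/e/Stay/t, D/e/Out/q, D/e/Out/t, D/a/In/q, D/a/In/t, D/a/Stay/q, D/a/Stay/t, D/a/Out/q, D/a/Out/t} → row (-1,5) (-1,5)
{W/e/In/q, W/e/In/t, W/e/Stay/q, W/e/Stay/t, W/e/Out/q, W/e/Out/t, W/a/In/q, W/a/In/t, W/a/Stay/q, W/a/Stay/t, W/a/Out/q, W/a/Out/t} → row (-3,-3) (-3,-3)
That's 7 distinct rows out of 36 strategies.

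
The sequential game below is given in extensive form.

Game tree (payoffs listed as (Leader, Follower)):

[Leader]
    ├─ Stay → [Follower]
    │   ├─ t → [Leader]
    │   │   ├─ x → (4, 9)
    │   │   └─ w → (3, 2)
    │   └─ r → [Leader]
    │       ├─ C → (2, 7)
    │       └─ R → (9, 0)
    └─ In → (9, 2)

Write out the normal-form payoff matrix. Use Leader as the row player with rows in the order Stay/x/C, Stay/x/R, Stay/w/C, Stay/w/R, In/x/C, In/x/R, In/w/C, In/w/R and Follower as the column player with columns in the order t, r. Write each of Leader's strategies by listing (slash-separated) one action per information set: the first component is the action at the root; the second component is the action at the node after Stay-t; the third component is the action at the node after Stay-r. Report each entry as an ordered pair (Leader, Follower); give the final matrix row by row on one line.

Stay/x/C: (4,9) (2,7) | Stay/x/R: (4,9) (9,0) | Stay/w/C: (3,2) (2,7) | Stay/w/R: (3,2) (9,0) | In/x/C: (9,2) (9,2) | In/x/R: (9,2) (9,2) | In/w/C: (9,2) (9,2) | In/w/R: (9,2) (9,2)

Row Stay/x/C: t→(4,9), r→(2,7)
Row Stay/x/R: t→(4,9), r→(9,0)
Row Stay/w/C: t→(3,2), r→(2,7)
Row Stay/w/R: t→(3,2), r→(9,0)
Row In/x/C: t→(9,2), r→(9,2)
Row In/x/R: t→(9,2), r→(9,2)
Row In/w/C: t→(9,2), r→(9,2)
Row In/w/R: t→(9,2), r→(9,2)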